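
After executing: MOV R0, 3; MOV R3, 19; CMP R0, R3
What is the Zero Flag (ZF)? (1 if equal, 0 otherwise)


Register state trace:
  MOV R0, 3  → R0 = 3
  MOV R3, 19  → R3 = 19
  CMP R0, R3  → computes 3 - 19 = -16
  Result is nonzero, so values are not equal
ZF = 0

0


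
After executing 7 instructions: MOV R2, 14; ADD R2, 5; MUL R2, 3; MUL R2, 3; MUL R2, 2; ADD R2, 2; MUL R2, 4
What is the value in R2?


Register state trace:
  MOV R2, 14  → R2 = 14
  ADD R2, 5  → R2 = 14 + 5 = 19
  MUL R2, 3  → R2 = 19 * 3 = 57
  MUL R2, 3  → R2 = 57 * 3 = 171
  MUL R2, 2  → R2 = 171 * 2 = 342
  ADD R2, 2  → R2 = 342 + 2 = 344
  MUL R2, 4  → R2 = 344 * 4 = 1376
Final: R2 = 1376

1376


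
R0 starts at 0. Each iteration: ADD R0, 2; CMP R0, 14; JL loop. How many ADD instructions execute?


Loop trace (R0 starts at 0, target 14, step 2):
  ADD #1: R0 = 0 + 2 = 2  → 2 < 14, loop
  ADD #2: R0 = 2 + 2 = 4  → 4 < 14, loop
  ADD #3: R0 = 4 + 2 = 6  → 6 < 14, loop
  ADD #4: R0 = 6 + 2 = 8  → 8 < 14, loop
  ADD #5: R0 = 8 + 2 = 10  → 10 < 14, loop
  ADD #6: R0 = 10 + 2 = 12  → 12 < 14, loop
  ADD #7: R0 = 12 + 2 = 14  → 14 >= 14, exit
Total ADD instructions: 7

7


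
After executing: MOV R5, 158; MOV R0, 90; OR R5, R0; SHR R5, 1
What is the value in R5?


Register state trace:
  MOV R5, 158  → R5 = 158 (0b10011110)
  MOV R0, 90  → R0 = 90 (0b01011010)
  OR R5, R0  → R5 = 158 OR 90 = 222 (0b11011110)
  SHR R5, 1  → R5 = 222 >> 1 = 111
Final: R5 = 111

111


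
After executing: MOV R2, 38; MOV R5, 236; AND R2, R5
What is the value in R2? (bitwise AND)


Register state trace:
  MOV R2, 38  → R2 = 38 (0b00100110)
  MOV R5, 236  → R5 = 236 (0b11101100)
  AND R2, R5  → R2 = 38 AND 236 = 36 (0b00100100)
Final: R2 = 36

36


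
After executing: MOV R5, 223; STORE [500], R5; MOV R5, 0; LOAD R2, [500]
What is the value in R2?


Register and memory trace:
  MOV R5, 223  → R5 = 223
  STORE [500], R5  → mem[500] = 223
  MOV R5, 0  → R5 = 0
  LOAD R2, [500]  → R2 = mem[500] = 223
Final: R2 = 223

223


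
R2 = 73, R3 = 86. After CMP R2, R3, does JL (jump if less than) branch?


Trace:
  R2 = 73, R3 = 86
  CMP R2, R3  → compares 73 vs 86
  JL checks: is 73 less than 86?
  73 < 86, so condition is true
Branch taken: Yes

Yes


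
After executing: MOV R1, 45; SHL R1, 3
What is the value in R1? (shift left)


Register state trace:
  MOV R1, 45  → R1 = 45
  SHL R1, 3  → R1 = 45 << 3 = 45 * 2^3 = 360
Final: R1 = 360

360


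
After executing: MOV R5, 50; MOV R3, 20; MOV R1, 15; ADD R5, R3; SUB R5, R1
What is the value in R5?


Register state trace:
  MOV R5, 50  → R5 = 50
  MOV R3, 20  → R3 = 20
  MOV R1, 15  → R1 = 15
  ADD R5, R3  → R5 = 50 + 20 = 70
  SUB R5, R1  → R5 = 70 - 15 = 55
Final: R5 = 55

55


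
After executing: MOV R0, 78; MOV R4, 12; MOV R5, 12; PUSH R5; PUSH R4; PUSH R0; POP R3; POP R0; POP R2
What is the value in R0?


Stack trace (top is rightmost):
  MOV R0, 78  → R0 = 78
  MOV R4, 12  → R4 = 12
  MOV R5, 12  → R5 = 12
  PUSH R5  → stack: [12]
  PUSH R4  → stack: [12, 12]
  PUSH R0  → stack: [12, 12, 78]
  POP R3  → R3 = 78, stack: [12, 12]
  POP R0  → R0 = 12, stack: [12]
  POP R2  → R2 = 12, stack: []
Final: R0 = 12

12


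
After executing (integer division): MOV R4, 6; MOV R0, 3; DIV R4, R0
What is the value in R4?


Register state trace:
  MOV R4, 6  → R4 = 6
  MOV R0, 3  → R0 = 3
  DIV R4, R0  → R4 = 6 // 3 = 2
Final: R4 = 2

2


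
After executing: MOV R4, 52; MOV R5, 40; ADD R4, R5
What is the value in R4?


Register state trace:
  MOV R4, 52  → R4 = 52
  MOV R5, 40  → R5 = 40
  ADD R4, R5  → R4 = 52 + 40 = 92
Final: R4 = 92

92


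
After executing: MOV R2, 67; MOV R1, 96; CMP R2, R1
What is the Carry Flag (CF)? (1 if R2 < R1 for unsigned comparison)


Register state trace:
  MOV R2, 67  → R2 = 67
  MOV R1, 96  → R1 = 96
  CMP R2, R1  → unsigned 67 - 96: borrow occurs
  67 < 96, so CF = 1
CF = 1

1


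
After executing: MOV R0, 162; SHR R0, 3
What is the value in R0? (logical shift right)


Register state trace:
  MOV R0, 162  → R0 = 162
  SHR R0, 3  → R0 = 162 >> 3 = 162 // 2^3 = 20
Final: R0 = 20

20


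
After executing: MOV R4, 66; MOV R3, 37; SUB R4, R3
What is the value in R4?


Register state trace:
  MOV R4, 66  → R4 = 66
  MOV R3, 37  → R3 = 37
  SUB R4, R3  → R4 = 66 - 37 = 29
Final: R4 = 29

29


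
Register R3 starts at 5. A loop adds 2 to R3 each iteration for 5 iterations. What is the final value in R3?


Starting value: R3 = 5
  Iter 1: R3 = 5 + 2 = 7
  Iter 2: R3 = 7 + 2 = 9
  Iter 3: R3 = 9 + 2 = 11
  Iter 4: R3 = 11 + 2 = 13
  Iter 5: R3 = 13 + 2 = 15
Final: R3 = 15

15


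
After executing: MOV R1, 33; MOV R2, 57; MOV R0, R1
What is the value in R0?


Register state trace:
  MOV R1, 33  → R1 = 33
  MOV R2, 57  → R2 = 57
  MOV R0, R1  → R0 = 33
Final: R0 = 33

33


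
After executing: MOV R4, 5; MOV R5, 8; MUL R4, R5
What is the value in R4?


Register state trace:
  MOV R4, 5  → R4 = 5
  MOV R5, 8  → R5 = 8
  MUL R4, R5  → R4 = 5 * 8 = 40
Final: R4 = 40

40


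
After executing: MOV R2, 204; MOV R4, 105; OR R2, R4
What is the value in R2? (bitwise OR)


Register state trace:
  MOV R2, 204  → R2 = 204 (0b11001100)
  MOV R4, 105  → R4 = 105 (0b01101001)
  OR R2, R4   → R2 = 204 OR 105 = 237 (0b11101101)
Final: R2 = 237

237


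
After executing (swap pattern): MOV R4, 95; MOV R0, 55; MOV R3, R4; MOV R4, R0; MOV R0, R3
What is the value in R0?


Register state trace (swap pattern):
  MOV R4, 95  → R4 = 95
  MOV R0, 55  → R0 = 55
  MOV R3, R4  → R3 = 95  (save R4)
  MOV R4, R0  → R4 = 55  (R4 gets R0's value)
  MOV R0, R3  → R0 = 95  (R0 gets saved value)
Final: R0 = 95

95


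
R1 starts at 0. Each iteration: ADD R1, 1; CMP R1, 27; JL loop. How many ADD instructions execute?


Loop trace (R1 starts at 0, target 27, step 1):
  ADD #1: R1 = 0 + 1 = 1  → 1 < 27, loop
  ADD #2: R1 = 1 + 1 = 2  → 2 < 27, loop
  ADD #3: R1 = 2 + 1 = 3  → 3 < 27, loop
  ADD #4: R1 = 3 + 1 = 4  → 4 < 27, loop
  ADD #5: R1 = 4 + 1 = 5  → 5 < 27, loop
  ADD #6: R1 = 5 + 1 = 6  → 6 < 27, loop
  ADD #7: R1 = 6 + 1 = 7  → 7 < 27, loop
  ADD #8: R1 = 7 + 1 = 8  → 8 < 27, loop
  ADD #9: R1 = 8 + 1 = 9  → 9 < 27, loop
  ADD #10: R1 = 9 + 1 = 10  → 10 < 27, loop
  ADD #11: R1 = 10 + 1 = 11  → 11 < 27, loop
  ADD #12: R1 = 11 + 1 = 12  → 12 < 27, loop
  ADD #13: R1 = 12 + 1 = 13  → 13 < 27, loop
  ADD #14: R1 = 13 + 1 = 14  → 14 < 27, loop
  ADD #15: R1 = 14 + 1 = 15  → 15 < 27, loop
  ADD #16: R1 = 15 + 1 = 16  → 16 < 27, loop
  ADD #17: R1 = 16 + 1 = 17  → 17 < 27, loop
  ADD #18: R1 = 17 + 1 = 18  → 18 < 27, loop
  ADD #19: R1 = 18 + 1 = 19  → 19 < 27, loop
  ADD #20: R1 = 19 + 1 = 20  → 20 < 27, loop
  ADD #21: R1 = 20 + 1 = 21  → 21 < 27, loop
  ADD #22: R1 = 21 + 1 = 22  → 22 < 27, loop
  ADD #23: R1 = 22 + 1 = 23  → 23 < 27, loop
  ADD #24: R1 = 23 + 1 = 24  → 24 < 27, loop
  ADD #25: R1 = 24 + 1 = 25  → 25 < 27, loop
  ADD #26: R1 = 25 + 1 = 26  → 26 < 27, loop
  ADD #27: R1 = 26 + 1 = 27  → 27 >= 27, exit
Total ADD instructions: 27

27


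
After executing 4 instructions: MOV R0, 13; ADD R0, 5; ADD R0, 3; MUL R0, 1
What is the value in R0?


Register state trace:
  MOV R0, 13  → R0 = 13
  ADD R0, 5  → R0 = 13 + 5 = 18
  ADD R0, 3  → R0 = 18 + 3 = 21
  MUL R0, 1  → R0 = 21 * 1 = 21
Final: R0 = 21

21


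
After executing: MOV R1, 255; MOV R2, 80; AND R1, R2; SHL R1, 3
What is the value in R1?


Register state trace:
  MOV R1, 255  → R1 = 255 (0b11111111)
  MOV R2, 80  → R2 = 80 (0b01010000)
  AND R1, R2  → R1 = 255 AND 80 = 80 (0b01010000)
  SHL R1, 3  → R1 = 80 << 3 = 640
Final: R1 = 640

640


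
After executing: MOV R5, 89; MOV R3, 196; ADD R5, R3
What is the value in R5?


Register state trace:
  MOV R5, 89  → R5 = 89
  MOV R3, 196  → R3 = 196
  ADD R5, R3  → R5 = 89 + 196 = 285
Final: R5 = 285

285


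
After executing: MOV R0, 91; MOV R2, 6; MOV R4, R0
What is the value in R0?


Register state trace:
  MOV R0, 91  → R0 = 91
  MOV R2, 6  → R2 = 6
  MOV R4, R0  → R4 = 91
Final: R0 = 91

91


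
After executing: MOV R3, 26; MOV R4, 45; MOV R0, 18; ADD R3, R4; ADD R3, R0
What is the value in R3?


Register state trace:
  MOV R3, 26  → R3 = 26
  MOV R4, 45  → R4 = 45
  MOV R0, 18  → R0 = 18
  ADD R3, R4  → R3 = 26 + 45 = 71
  ADD R3, R0  → R3 = 71 + 18 = 89
Final: R3 = 89

89


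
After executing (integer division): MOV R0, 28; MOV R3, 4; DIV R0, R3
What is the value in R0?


Register state trace:
  MOV R0, 28  → R0 = 28
  MOV R3, 4  → R3 = 4
  DIV R0, R3  → R0 = 28 // 4 = 7
Final: R0 = 7

7


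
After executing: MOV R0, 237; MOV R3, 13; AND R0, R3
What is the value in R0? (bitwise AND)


Register state trace:
  MOV R0, 237  → R0 = 237 (0b11101101)
  MOV R3, 13  → R3 = 13 (0b00001101)
  AND R0, R3  → R0 = 237 AND 13 = 13 (0b00001101)
Final: R0 = 13

13


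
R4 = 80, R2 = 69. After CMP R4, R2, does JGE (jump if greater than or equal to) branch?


Trace:
  R4 = 80, R2 = 69
  CMP R4, R2  → compares 80 vs 69
  JGE checks: is 80 greater than or equal to 69?
  80 > 69, so condition is true
Branch taken: Yes

Yes


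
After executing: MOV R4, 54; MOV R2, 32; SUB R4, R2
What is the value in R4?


Register state trace:
  MOV R4, 54  → R4 = 54
  MOV R2, 32  → R2 = 32
  SUB R4, R2  → R4 = 54 - 32 = 22
Final: R4 = 22

22


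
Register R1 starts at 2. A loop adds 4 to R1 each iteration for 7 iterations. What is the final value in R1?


Starting value: R1 = 2
  Iter 1: R1 = 2 + 4 = 6
  Iter 2: R1 = 6 + 4 = 10
  Iter 3: R1 = 10 + 4 = 14
  Iter 4: R1 = 14 + 4 = 18
  Iter 5: R1 = 18 + 4 = 22
  Iter 6: R1 = 22 + 4 = 26
  Iter 7: R1 = 26 + 4 = 30
Final: R1 = 30

30


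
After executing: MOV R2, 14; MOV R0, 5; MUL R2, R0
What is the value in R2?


Register state trace:
  MOV R2, 14  → R2 = 14
  MOV R0, 5  → R0 = 5
  MUL R2, R0  → R2 = 14 * 5 = 70
Final: R2 = 70

70


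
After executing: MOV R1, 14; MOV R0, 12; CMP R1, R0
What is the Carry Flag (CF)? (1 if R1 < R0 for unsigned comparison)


Register state trace:
  MOV R1, 14  → R1 = 14
  MOV R0, 12  → R0 = 12
  CMP R1, R0  → unsigned 14 - 12: no borrow
  14 >= 12, so CF = 0
CF = 0

0


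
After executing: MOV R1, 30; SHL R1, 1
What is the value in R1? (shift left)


Register state trace:
  MOV R1, 30  → R1 = 30
  SHL R1, 1  → R1 = 30 << 1 = 30 * 2^1 = 60
Final: R1 = 60

60


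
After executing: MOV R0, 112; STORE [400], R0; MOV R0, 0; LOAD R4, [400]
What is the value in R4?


Register and memory trace:
  MOV R0, 112  → R0 = 112
  STORE [400], R0  → mem[400] = 112
  MOV R0, 0  → R0 = 0
  LOAD R4, [400]  → R4 = mem[400] = 112
Final: R4 = 112

112


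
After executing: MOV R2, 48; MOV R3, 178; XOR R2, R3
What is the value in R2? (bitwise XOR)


Register state trace:
  MOV R2, 48  → R2 = 48 (0b00110000)
  MOV R3, 178  → R3 = 178 (0b10110010)
  XOR R2, R3  → R2 = 48 XOR 178 = 130 (0b10000010)
Final: R2 = 130

130


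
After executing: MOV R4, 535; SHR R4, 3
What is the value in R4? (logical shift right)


Register state trace:
  MOV R4, 535  → R4 = 535
  SHR R4, 3  → R4 = 535 >> 3 = 535 // 2^3 = 66
Final: R4 = 66

66


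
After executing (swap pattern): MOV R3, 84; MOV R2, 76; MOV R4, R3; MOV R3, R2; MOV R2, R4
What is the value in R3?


Register state trace (swap pattern):
  MOV R3, 84  → R3 = 84
  MOV R2, 76  → R2 = 76
  MOV R4, R3  → R4 = 84  (save R3)
  MOV R3, R2  → R3 = 76  (R3 gets R2's value)
  MOV R2, R4  → R2 = 84  (R2 gets saved value)
Final: R3 = 76

76


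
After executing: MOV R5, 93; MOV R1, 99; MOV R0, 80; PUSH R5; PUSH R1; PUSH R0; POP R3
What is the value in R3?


Stack trace (top is rightmost):
  MOV R5, 93  → R5 = 93
  MOV R1, 99  → R1 = 99
  MOV R0, 80  → R0 = 80
  PUSH R5  → stack: [93]
  PUSH R1  → stack: [93, 99]
  PUSH R0  → stack: [93, 99, 80]
  POP R3  → R3 = 80, stack: [93, 99]
Final: R3 = 80

80


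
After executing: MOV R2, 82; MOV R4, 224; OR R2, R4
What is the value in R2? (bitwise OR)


Register state trace:
  MOV R2, 82  → R2 = 82 (0b01010010)
  MOV R4, 224  → R4 = 224 (0b11100000)
  OR R2, R4   → R2 = 82 OR 224 = 242 (0b11110010)
Final: R2 = 242

242


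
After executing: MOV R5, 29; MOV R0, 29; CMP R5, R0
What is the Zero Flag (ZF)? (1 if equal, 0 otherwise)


Register state trace:
  MOV R5, 29  → R5 = 29
  MOV R0, 29  → R0 = 29
  CMP R5, R0  → computes 29 - 29 = 0
  Result is zero, so values are equal
ZF = 1

1


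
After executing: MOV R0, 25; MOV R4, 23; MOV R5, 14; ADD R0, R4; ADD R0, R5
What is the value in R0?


Register state trace:
  MOV R0, 25  → R0 = 25
  MOV R4, 23  → R4 = 23
  MOV R5, 14  → R5 = 14
  ADD R0, R4  → R0 = 25 + 23 = 48
  ADD R0, R5  → R0 = 48 + 14 = 62
Final: R0 = 62

62


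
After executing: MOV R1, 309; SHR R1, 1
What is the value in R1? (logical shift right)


Register state trace:
  MOV R1, 309  → R1 = 309
  SHR R1, 1  → R1 = 309 >> 1 = 309 // 2^1 = 154
Final: R1 = 154

154


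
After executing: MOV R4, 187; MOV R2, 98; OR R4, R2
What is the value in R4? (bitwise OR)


Register state trace:
  MOV R4, 187  → R4 = 187 (0b10111011)
  MOV R2, 98  → R2 = 98 (0b01100010)
  OR R4, R2   → R4 = 187 OR 98 = 251 (0b11111011)
Final: R4 = 251

251


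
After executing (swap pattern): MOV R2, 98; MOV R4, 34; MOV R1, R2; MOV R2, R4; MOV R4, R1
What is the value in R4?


Register state trace (swap pattern):
  MOV R2, 98  → R2 = 98
  MOV R4, 34  → R4 = 34
  MOV R1, R2  → R1 = 98  (save R2)
  MOV R2, R4  → R2 = 34  (R2 gets R4's value)
  MOV R4, R1  → R4 = 98  (R4 gets saved value)
Final: R4 = 98

98


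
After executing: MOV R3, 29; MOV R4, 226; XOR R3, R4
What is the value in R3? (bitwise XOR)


Register state trace:
  MOV R3, 29  → R3 = 29 (0b00011101)
  MOV R4, 226  → R4 = 226 (0b11100010)
  XOR R3, R4  → R3 = 29 XOR 226 = 255 (0b11111111)
Final: R3 = 255

255


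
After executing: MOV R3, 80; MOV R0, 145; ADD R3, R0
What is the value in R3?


Register state trace:
  MOV R3, 80  → R3 = 80
  MOV R0, 145  → R0 = 145
  ADD R3, R0  → R3 = 80 + 145 = 225
Final: R3 = 225

225


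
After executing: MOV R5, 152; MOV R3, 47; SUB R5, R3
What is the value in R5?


Register state trace:
  MOV R5, 152  → R5 = 152
  MOV R3, 47  → R3 = 47
  SUB R5, R3  → R5 = 152 - 47 = 105
Final: R5 = 105

105


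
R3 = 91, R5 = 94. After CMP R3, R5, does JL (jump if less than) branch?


Trace:
  R3 = 91, R5 = 94
  CMP R3, R5  → compares 91 vs 94
  JL checks: is 91 less than 94?
  91 < 94, so condition is true
Branch taken: Yes

Yes


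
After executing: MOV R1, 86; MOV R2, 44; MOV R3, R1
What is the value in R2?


Register state trace:
  MOV R1, 86  → R1 = 86
  MOV R2, 44  → R2 = 44
  MOV R3, R1  → R3 = 86
Final: R2 = 44

44


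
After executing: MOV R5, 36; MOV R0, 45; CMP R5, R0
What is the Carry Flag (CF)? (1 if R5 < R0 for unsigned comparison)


Register state trace:
  MOV R5, 36  → R5 = 36
  MOV R0, 45  → R0 = 45
  CMP R5, R0  → unsigned 36 - 45: borrow occurs
  36 < 45, so CF = 1
CF = 1

1


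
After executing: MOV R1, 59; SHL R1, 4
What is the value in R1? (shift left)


Register state trace:
  MOV R1, 59  → R1 = 59
  SHL R1, 4  → R1 = 59 << 4 = 59 * 2^4 = 944
Final: R1 = 944

944


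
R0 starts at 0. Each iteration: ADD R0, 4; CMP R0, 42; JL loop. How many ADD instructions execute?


Loop trace (R0 starts at 0, target 42, step 4):
  ADD #1: R0 = 0 + 4 = 4  → 4 < 42, loop
  ADD #2: R0 = 4 + 4 = 8  → 8 < 42, loop
  ADD #3: R0 = 8 + 4 = 12  → 12 < 42, loop
  ADD #4: R0 = 12 + 4 = 16  → 16 < 42, loop
  ADD #5: R0 = 16 + 4 = 20  → 20 < 42, loop
  ADD #6: R0 = 20 + 4 = 24  → 24 < 42, loop
  ADD #7: R0 = 24 + 4 = 28  → 28 < 42, loop
  ADD #8: R0 = 28 + 4 = 32  → 32 < 42, loop
  ADD #9: R0 = 32 + 4 = 36  → 36 < 42, loop
  ADD #10: R0 = 36 + 4 = 40  → 40 < 42, loop
  ADD #11: R0 = 40 + 4 = 44  → 44 >= 42, exit
Total ADD instructions: 11

11


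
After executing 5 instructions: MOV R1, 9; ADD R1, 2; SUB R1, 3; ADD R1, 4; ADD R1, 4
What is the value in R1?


Register state trace:
  MOV R1, 9  → R1 = 9
  ADD R1, 2  → R1 = 9 + 2 = 11
  SUB R1, 3  → R1 = 11 - 3 = 8
  ADD R1, 4  → R1 = 8 + 4 = 12
  ADD R1, 4  → R1 = 12 + 4 = 16
Final: R1 = 16

16


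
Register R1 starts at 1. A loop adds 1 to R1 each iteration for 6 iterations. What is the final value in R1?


Starting value: R1 = 1
  Iter 1: R1 = 1 + 1 = 2
  Iter 2: R1 = 2 + 1 = 3
  Iter 3: R1 = 3 + 1 = 4
  Iter 4: R1 = 4 + 1 = 5
  Iter 5: R1 = 5 + 1 = 6
  Iter 6: R1 = 6 + 1 = 7
Final: R1 = 7

7


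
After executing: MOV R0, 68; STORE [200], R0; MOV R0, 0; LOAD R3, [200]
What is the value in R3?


Register and memory trace:
  MOV R0, 68  → R0 = 68
  STORE [200], R0  → mem[200] = 68
  MOV R0, 0  → R0 = 0
  LOAD R3, [200]  → R3 = mem[200] = 68
Final: R3 = 68

68


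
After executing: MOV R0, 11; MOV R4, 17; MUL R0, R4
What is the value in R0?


Register state trace:
  MOV R0, 11  → R0 = 11
  MOV R4, 17  → R4 = 17
  MUL R0, R4  → R0 = 11 * 17 = 187
Final: R0 = 187

187


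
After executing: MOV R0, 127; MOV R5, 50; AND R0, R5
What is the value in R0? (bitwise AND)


Register state trace:
  MOV R0, 127  → R0 = 127 (0b01111111)
  MOV R5, 50  → R5 = 50 (0b00110010)
  AND R0, R5  → R0 = 127 AND 50 = 50 (0b00110010)
Final: R0 = 50

50


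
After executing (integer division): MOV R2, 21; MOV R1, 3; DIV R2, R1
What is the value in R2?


Register state trace:
  MOV R2, 21  → R2 = 21
  MOV R1, 3  → R1 = 3
  DIV R2, R1  → R2 = 21 // 3 = 7
Final: R2 = 7

7


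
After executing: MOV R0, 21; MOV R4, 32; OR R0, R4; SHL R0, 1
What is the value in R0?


Register state trace:
  MOV R0, 21  → R0 = 21 (0b00010101)
  MOV R4, 32  → R4 = 32 (0b00100000)
  OR R0, R4  → R0 = 21 OR 32 = 53 (0b00110101)
  SHL R0, 1  → R0 = 53 << 1 = 106
Final: R0 = 106

106


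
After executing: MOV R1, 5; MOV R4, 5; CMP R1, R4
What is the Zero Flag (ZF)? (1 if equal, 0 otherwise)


Register state trace:
  MOV R1, 5  → R1 = 5
  MOV R4, 5  → R4 = 5
  CMP R1, R4  → computes 5 - 5 = 0
  Result is zero, so values are equal
ZF = 1

1


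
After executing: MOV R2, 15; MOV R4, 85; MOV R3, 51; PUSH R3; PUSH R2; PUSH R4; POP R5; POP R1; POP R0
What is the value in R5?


Stack trace (top is rightmost):
  MOV R2, 15  → R2 = 15
  MOV R4, 85  → R4 = 85
  MOV R3, 51  → R3 = 51
  PUSH R3  → stack: [51]
  PUSH R2  → stack: [51, 15]
  PUSH R4  → stack: [51, 15, 85]
  POP R5  → R5 = 85, stack: [51, 15]
  POP R1  → R1 = 15, stack: [51]
  POP R0  → R0 = 51, stack: []
Final: R5 = 85

85


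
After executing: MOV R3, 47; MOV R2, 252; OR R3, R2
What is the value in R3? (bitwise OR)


Register state trace:
  MOV R3, 47  → R3 = 47 (0b00101111)
  MOV R2, 252  → R2 = 252 (0b11111100)
  OR R3, R2   → R3 = 47 OR 252 = 255 (0b11111111)
Final: R3 = 255

255


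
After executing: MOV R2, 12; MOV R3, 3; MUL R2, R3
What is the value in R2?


Register state trace:
  MOV R2, 12  → R2 = 12
  MOV R3, 3  → R3 = 3
  MUL R2, R3  → R2 = 12 * 3 = 36
Final: R2 = 36

36


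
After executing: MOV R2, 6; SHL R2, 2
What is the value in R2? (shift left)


Register state trace:
  MOV R2, 6  → R2 = 6
  SHL R2, 2  → R2 = 6 << 2 = 6 * 2^2 = 24
Final: R2 = 24

24


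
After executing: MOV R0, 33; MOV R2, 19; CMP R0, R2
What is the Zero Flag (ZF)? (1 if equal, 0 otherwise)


Register state trace:
  MOV R0, 33  → R0 = 33
  MOV R2, 19  → R2 = 19
  CMP R0, R2  → computes 33 - 19 = 14
  Result is nonzero, so values are not equal
ZF = 0

0


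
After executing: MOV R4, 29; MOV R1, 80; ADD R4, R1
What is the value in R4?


Register state trace:
  MOV R4, 29  → R4 = 29
  MOV R1, 80  → R1 = 80
  ADD R4, R1  → R4 = 29 + 80 = 109
Final: R4 = 109

109


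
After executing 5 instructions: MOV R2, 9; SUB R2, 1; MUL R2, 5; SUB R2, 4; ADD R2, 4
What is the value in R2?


Register state trace:
  MOV R2, 9  → R2 = 9
  SUB R2, 1  → R2 = 9 - 1 = 8
  MUL R2, 5  → R2 = 8 * 5 = 40
  SUB R2, 4  → R2 = 40 - 4 = 36
  ADD R2, 4  → R2 = 36 + 4 = 40
Final: R2 = 40

40


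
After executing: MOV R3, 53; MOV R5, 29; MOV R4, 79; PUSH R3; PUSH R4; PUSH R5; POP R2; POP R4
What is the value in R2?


Stack trace (top is rightmost):
  MOV R3, 53  → R3 = 53
  MOV R5, 29  → R5 = 29
  MOV R4, 79  → R4 = 79
  PUSH R3  → stack: [53]
  PUSH R4  → stack: [53, 79]
  PUSH R5  → stack: [53, 79, 29]
  POP R2  → R2 = 29, stack: [53, 79]
  POP R4  → R4 = 79, stack: [53]
Final: R2 = 29

29


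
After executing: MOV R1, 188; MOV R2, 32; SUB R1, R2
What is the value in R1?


Register state trace:
  MOV R1, 188  → R1 = 188
  MOV R2, 32  → R2 = 32
  SUB R1, R2  → R1 = 188 - 32 = 156
Final: R1 = 156

156


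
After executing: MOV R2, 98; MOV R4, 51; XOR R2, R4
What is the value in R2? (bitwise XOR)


Register state trace:
  MOV R2, 98  → R2 = 98 (0b01100010)
  MOV R4, 51  → R4 = 51 (0b00110011)
  XOR R2, R4  → R2 = 98 XOR 51 = 81 (0b01010001)
Final: R2 = 81

81


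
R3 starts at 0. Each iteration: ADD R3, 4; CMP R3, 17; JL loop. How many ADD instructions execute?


Loop trace (R3 starts at 0, target 17, step 4):
  ADD #1: R3 = 0 + 4 = 4  → 4 < 17, loop
  ADD #2: R3 = 4 + 4 = 8  → 8 < 17, loop
  ADD #3: R3 = 8 + 4 = 12  → 12 < 17, loop
  ADD #4: R3 = 12 + 4 = 16  → 16 < 17, loop
  ADD #5: R3 = 16 + 4 = 20  → 20 >= 17, exit
Total ADD instructions: 5

5


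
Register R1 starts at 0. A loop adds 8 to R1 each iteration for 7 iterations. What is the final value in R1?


Starting value: R1 = 0
  Iter 1: R1 = 0 + 8 = 8
  Iter 2: R1 = 8 + 8 = 16
  Iter 3: R1 = 16 + 8 = 24
  Iter 4: R1 = 24 + 8 = 32
  Iter 5: R1 = 32 + 8 = 40
  Iter 6: R1 = 40 + 8 = 48
  Iter 7: R1 = 48 + 8 = 56
Final: R1 = 56

56


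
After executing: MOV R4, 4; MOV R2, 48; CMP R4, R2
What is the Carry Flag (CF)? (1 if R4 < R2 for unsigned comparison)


Register state trace:
  MOV R4, 4  → R4 = 4
  MOV R2, 48  → R2 = 48
  CMP R4, R2  → unsigned 4 - 48: borrow occurs
  4 < 48, so CF = 1
CF = 1

1


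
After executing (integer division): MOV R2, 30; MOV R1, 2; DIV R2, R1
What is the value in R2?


Register state trace:
  MOV R2, 30  → R2 = 30
  MOV R1, 2  → R1 = 2
  DIV R2, R1  → R2 = 30 // 2 = 15
Final: R2 = 15

15


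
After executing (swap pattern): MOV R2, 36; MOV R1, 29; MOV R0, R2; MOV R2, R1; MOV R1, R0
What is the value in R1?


Register state trace (swap pattern):
  MOV R2, 36  → R2 = 36
  MOV R1, 29  → R1 = 29
  MOV R0, R2  → R0 = 36  (save R2)
  MOV R2, R1  → R2 = 29  (R2 gets R1's value)
  MOV R1, R0  → R1 = 36  (R1 gets saved value)
Final: R1 = 36

36


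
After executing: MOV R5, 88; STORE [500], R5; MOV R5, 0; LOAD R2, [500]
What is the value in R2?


Register and memory trace:
  MOV R5, 88  → R5 = 88
  STORE [500], R5  → mem[500] = 88
  MOV R5, 0  → R5 = 0
  LOAD R2, [500]  → R2 = mem[500] = 88
Final: R2 = 88

88


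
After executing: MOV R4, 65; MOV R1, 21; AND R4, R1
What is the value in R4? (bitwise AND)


Register state trace:
  MOV R4, 65  → R4 = 65 (0b01000001)
  MOV R1, 21  → R1 = 21 (0b00010101)
  AND R4, R1  → R4 = 65 AND 21 = 1 (0b00000001)
Final: R4 = 1

1


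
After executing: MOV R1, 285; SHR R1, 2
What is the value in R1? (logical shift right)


Register state trace:
  MOV R1, 285  → R1 = 285
  SHR R1, 2  → R1 = 285 >> 2 = 285 // 2^2 = 71
Final: R1 = 71

71


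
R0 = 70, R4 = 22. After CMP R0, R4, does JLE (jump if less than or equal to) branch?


Trace:
  R0 = 70, R4 = 22
  CMP R0, R4  → compares 70 vs 22
  JLE checks: is 70 less than or equal to 22?
  70 > 22, so condition is false
Branch taken: No

No


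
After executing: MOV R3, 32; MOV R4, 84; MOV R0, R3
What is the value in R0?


Register state trace:
  MOV R3, 32  → R3 = 32
  MOV R4, 84  → R4 = 84
  MOV R0, R3  → R0 = 32
Final: R0 = 32

32


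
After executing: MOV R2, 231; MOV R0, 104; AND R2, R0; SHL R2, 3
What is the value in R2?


Register state trace:
  MOV R2, 231  → R2 = 231 (0b11100111)
  MOV R0, 104  → R0 = 104 (0b01101000)
  AND R2, R0  → R2 = 231 AND 104 = 96 (0b01100000)
  SHL R2, 3  → R2 = 96 << 3 = 768
Final: R2 = 768

768


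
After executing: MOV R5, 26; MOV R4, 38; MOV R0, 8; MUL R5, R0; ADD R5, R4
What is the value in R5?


Register state trace:
  MOV R5, 26  → R5 = 26
  MOV R4, 38  → R4 = 38
  MOV R0, 8  → R0 = 8
  MUL R5, R0  → R5 = 26 * 8 = 208
  ADD R5, R4  → R5 = 208 + 38 = 246
Final: R5 = 246

246


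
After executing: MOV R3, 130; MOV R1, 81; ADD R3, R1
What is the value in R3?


Register state trace:
  MOV R3, 130  → R3 = 130
  MOV R1, 81  → R1 = 81
  ADD R3, R1  → R3 = 130 + 81 = 211
Final: R3 = 211

211


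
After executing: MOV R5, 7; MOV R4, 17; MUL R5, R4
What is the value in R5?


Register state trace:
  MOV R5, 7  → R5 = 7
  MOV R4, 17  → R4 = 17
  MUL R5, R4  → R5 = 7 * 17 = 119
Final: R5 = 119

119


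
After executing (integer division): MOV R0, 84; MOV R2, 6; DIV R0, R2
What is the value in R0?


Register state trace:
  MOV R0, 84  → R0 = 84
  MOV R2, 6  → R2 = 6
  DIV R0, R2  → R0 = 84 // 6 = 14
Final: R0 = 14

14


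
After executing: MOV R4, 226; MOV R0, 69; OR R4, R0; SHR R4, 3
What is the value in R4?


Register state trace:
  MOV R4, 226  → R4 = 226 (0b11100010)
  MOV R0, 69  → R0 = 69 (0b01000101)
  OR R4, R0  → R4 = 226 OR 69 = 231 (0b11100111)
  SHR R4, 3  → R4 = 231 >> 3 = 28
Final: R4 = 28

28


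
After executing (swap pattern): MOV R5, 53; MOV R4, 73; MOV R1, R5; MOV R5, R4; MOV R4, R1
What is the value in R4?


Register state trace (swap pattern):
  MOV R5, 53  → R5 = 53
  MOV R4, 73  → R4 = 73
  MOV R1, R5  → R1 = 53  (save R5)
  MOV R5, R4  → R5 = 73  (R5 gets R4's value)
  MOV R4, R1  → R4 = 53  (R4 gets saved value)
Final: R4 = 53

53


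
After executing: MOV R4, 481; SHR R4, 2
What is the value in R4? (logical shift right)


Register state trace:
  MOV R4, 481  → R4 = 481
  SHR R4, 2  → R4 = 481 >> 2 = 481 // 2^2 = 120
Final: R4 = 120

120


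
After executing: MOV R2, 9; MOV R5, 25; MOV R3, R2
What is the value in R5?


Register state trace:
  MOV R2, 9  → R2 = 9
  MOV R5, 25  → R5 = 25
  MOV R3, R2  → R3 = 9
Final: R5 = 25

25


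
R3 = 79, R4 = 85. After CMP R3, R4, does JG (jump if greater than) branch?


Trace:
  R3 = 79, R4 = 85
  CMP R3, R4  → compares 79 vs 85
  JG checks: is 79 greater than 85?
  79 < 85, so condition is false
Branch taken: No

No


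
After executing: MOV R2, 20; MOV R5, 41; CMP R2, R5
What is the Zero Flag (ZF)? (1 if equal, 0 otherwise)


Register state trace:
  MOV R2, 20  → R2 = 20
  MOV R5, 41  → R5 = 41
  CMP R2, R5  → computes 20 - 41 = -21
  Result is nonzero, so values are not equal
ZF = 0

0


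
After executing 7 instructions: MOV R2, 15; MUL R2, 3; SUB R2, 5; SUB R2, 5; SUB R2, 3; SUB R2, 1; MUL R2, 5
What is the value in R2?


Register state trace:
  MOV R2, 15  → R2 = 15
  MUL R2, 3  → R2 = 15 * 3 = 45
  SUB R2, 5  → R2 = 45 - 5 = 40
  SUB R2, 5  → R2 = 40 - 5 = 35
  SUB R2, 3  → R2 = 35 - 3 = 32
  SUB R2, 1  → R2 = 32 - 1 = 31
  MUL R2, 5  → R2 = 31 * 5 = 155
Final: R2 = 155

155


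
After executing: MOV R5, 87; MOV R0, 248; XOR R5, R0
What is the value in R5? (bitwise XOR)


Register state trace:
  MOV R5, 87  → R5 = 87 (0b01010111)
  MOV R0, 248  → R0 = 248 (0b11111000)
  XOR R5, R0  → R5 = 87 XOR 248 = 175 (0b10101111)
Final: R5 = 175

175


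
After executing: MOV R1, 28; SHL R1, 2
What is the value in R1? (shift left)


Register state trace:
  MOV R1, 28  → R1 = 28
  SHL R1, 2  → R1 = 28 << 2 = 28 * 2^2 = 112
Final: R1 = 112

112


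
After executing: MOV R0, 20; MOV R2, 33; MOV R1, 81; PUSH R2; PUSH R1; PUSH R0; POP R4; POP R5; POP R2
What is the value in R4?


Stack trace (top is rightmost):
  MOV R0, 20  → R0 = 20
  MOV R2, 33  → R2 = 33
  MOV R1, 81  → R1 = 81
  PUSH R2  → stack: [33]
  PUSH R1  → stack: [33, 81]
  PUSH R0  → stack: [33, 81, 20]
  POP R4  → R4 = 20, stack: [33, 81]
  POP R5  → R5 = 81, stack: [33]
  POP R2  → R2 = 33, stack: []
Final: R4 = 20

20


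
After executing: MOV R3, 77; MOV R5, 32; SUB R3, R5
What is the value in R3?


Register state trace:
  MOV R3, 77  → R3 = 77
  MOV R5, 32  → R5 = 32
  SUB R3, R5  → R3 = 77 - 32 = 45
Final: R3 = 45

45


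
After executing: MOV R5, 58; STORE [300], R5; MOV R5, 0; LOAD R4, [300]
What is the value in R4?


Register and memory trace:
  MOV R5, 58  → R5 = 58
  STORE [300], R5  → mem[300] = 58
  MOV R5, 0  → R5 = 0
  LOAD R4, [300]  → R4 = mem[300] = 58
Final: R4 = 58

58


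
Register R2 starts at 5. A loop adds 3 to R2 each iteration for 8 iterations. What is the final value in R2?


Starting value: R2 = 5
  Iter 1: R2 = 5 + 3 = 8
  Iter 2: R2 = 8 + 3 = 11
  Iter 3: R2 = 11 + 3 = 14
  Iter 4: R2 = 14 + 3 = 17
  Iter 5: R2 = 17 + 3 = 20
  Iter 6: R2 = 20 + 3 = 23
  Iter 7: R2 = 23 + 3 = 26
  Iter 8: R2 = 26 + 3 = 29
Final: R2 = 29

29


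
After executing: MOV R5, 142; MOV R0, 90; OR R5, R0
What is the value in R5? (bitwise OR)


Register state trace:
  MOV R5, 142  → R5 = 142 (0b10001110)
  MOV R0, 90  → R0 = 90 (0b01011010)
  OR R5, R0   → R5 = 142 OR 90 = 222 (0b11011110)
Final: R5 = 222

222


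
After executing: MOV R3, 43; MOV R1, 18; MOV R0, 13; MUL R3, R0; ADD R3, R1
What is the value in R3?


Register state trace:
  MOV R3, 43  → R3 = 43
  MOV R1, 18  → R1 = 18
  MOV R0, 13  → R0 = 13
  MUL R3, R0  → R3 = 43 * 13 = 559
  ADD R3, R1  → R3 = 559 + 18 = 577
Final: R3 = 577

577


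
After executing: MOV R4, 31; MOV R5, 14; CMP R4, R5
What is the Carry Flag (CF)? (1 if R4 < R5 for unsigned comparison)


Register state trace:
  MOV R4, 31  → R4 = 31
  MOV R5, 14  → R5 = 14
  CMP R4, R5  → unsigned 31 - 14: no borrow
  31 >= 14, so CF = 0
CF = 0

0


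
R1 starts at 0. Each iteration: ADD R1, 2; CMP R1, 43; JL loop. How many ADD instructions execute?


Loop trace (R1 starts at 0, target 43, step 2):
  ADD #1: R1 = 0 + 2 = 2  → 2 < 43, loop
  ADD #2: R1 = 2 + 2 = 4  → 4 < 43, loop
  ADD #3: R1 = 4 + 2 = 6  → 6 < 43, loop
  ADD #4: R1 = 6 + 2 = 8  → 8 < 43, loop
  ADD #5: R1 = 8 + 2 = 10  → 10 < 43, loop
  ADD #6: R1 = 10 + 2 = 12  → 12 < 43, loop
  ADD #7: R1 = 12 + 2 = 14  → 14 < 43, loop
  ADD #8: R1 = 14 + 2 = 16  → 16 < 43, loop
  ADD #9: R1 = 16 + 2 = 18  → 18 < 43, loop
  ADD #10: R1 = 18 + 2 = 20  → 20 < 43, loop
  ADD #11: R1 = 20 + 2 = 22  → 22 < 43, loop
  ADD #12: R1 = 22 + 2 = 24  → 24 < 43, loop
  ADD #13: R1 = 24 + 2 = 26  → 26 < 43, loop
  ADD #14: R1 = 26 + 2 = 28  → 28 < 43, loop
  ADD #15: R1 = 28 + 2 = 30  → 30 < 43, loop
  ADD #16: R1 = 30 + 2 = 32  → 32 < 43, loop
  ADD #17: R1 = 32 + 2 = 34  → 34 < 43, loop
  ADD #18: R1 = 34 + 2 = 36  → 36 < 43, loop
  ADD #19: R1 = 36 + 2 = 38  → 38 < 43, loop
  ADD #20: R1 = 38 + 2 = 40  → 40 < 43, loop
  ADD #21: R1 = 40 + 2 = 42  → 42 < 43, loop
  ADD #22: R1 = 42 + 2 = 44  → 44 >= 43, exit
Total ADD instructions: 22

22


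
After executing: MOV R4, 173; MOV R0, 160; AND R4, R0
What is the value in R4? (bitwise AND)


Register state trace:
  MOV R4, 173  → R4 = 173 (0b10101101)
  MOV R0, 160  → R0 = 160 (0b10100000)
  AND R4, R0  → R4 = 173 AND 160 = 160 (0b10100000)
Final: R4 = 160

160


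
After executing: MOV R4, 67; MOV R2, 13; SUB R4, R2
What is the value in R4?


Register state trace:
  MOV R4, 67  → R4 = 67
  MOV R2, 13  → R2 = 13
  SUB R4, R2  → R4 = 67 - 13 = 54
Final: R4 = 54

54


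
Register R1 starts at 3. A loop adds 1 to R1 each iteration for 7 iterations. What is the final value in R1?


Starting value: R1 = 3
  Iter 1: R1 = 3 + 1 = 4
  Iter 2: R1 = 4 + 1 = 5
  Iter 3: R1 = 5 + 1 = 6
  Iter 4: R1 = 6 + 1 = 7
  Iter 5: R1 = 7 + 1 = 8
  Iter 6: R1 = 8 + 1 = 9
  Iter 7: R1 = 9 + 1 = 10
Final: R1 = 10

10


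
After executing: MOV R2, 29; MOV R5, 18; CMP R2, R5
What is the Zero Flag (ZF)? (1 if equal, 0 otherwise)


Register state trace:
  MOV R2, 29  → R2 = 29
  MOV R5, 18  → R5 = 18
  CMP R2, R5  → computes 29 - 18 = 11
  Result is nonzero, so values are not equal
ZF = 0

0


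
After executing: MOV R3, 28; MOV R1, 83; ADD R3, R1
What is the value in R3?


Register state trace:
  MOV R3, 28  → R3 = 28
  MOV R1, 83  → R1 = 83
  ADD R3, R1  → R3 = 28 + 83 = 111
Final: R3 = 111

111


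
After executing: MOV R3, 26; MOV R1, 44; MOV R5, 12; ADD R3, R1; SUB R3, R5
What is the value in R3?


Register state trace:
  MOV R3, 26  → R3 = 26
  MOV R1, 44  → R1 = 44
  MOV R5, 12  → R5 = 12
  ADD R3, R1  → R3 = 26 + 44 = 70
  SUB R3, R5  → R3 = 70 - 12 = 58
Final: R3 = 58

58


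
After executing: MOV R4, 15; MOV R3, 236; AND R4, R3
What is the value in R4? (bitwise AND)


Register state trace:
  MOV R4, 15  → R4 = 15 (0b00001111)
  MOV R3, 236  → R3 = 236 (0b11101100)
  AND R4, R3  → R4 = 15 AND 236 = 12 (0b00001100)
Final: R4 = 12

12


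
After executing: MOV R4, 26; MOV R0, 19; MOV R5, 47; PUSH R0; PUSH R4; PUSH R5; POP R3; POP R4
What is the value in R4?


Stack trace (top is rightmost):
  MOV R4, 26  → R4 = 26
  MOV R0, 19  → R0 = 19
  MOV R5, 47  → R5 = 47
  PUSH R0  → stack: [19]
  PUSH R4  → stack: [19, 26]
  PUSH R5  → stack: [19, 26, 47]
  POP R3  → R3 = 47, stack: [19, 26]
  POP R4  → R4 = 26, stack: [19]
Final: R4 = 26

26


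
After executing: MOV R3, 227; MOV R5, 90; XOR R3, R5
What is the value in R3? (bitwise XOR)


Register state trace:
  MOV R3, 227  → R3 = 227 (0b11100011)
  MOV R5, 90  → R5 = 90 (0b01011010)
  XOR R3, R5  → R3 = 227 XOR 90 = 185 (0b10111001)
Final: R3 = 185

185


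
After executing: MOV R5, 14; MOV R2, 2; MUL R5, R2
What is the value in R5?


Register state trace:
  MOV R5, 14  → R5 = 14
  MOV R2, 2  → R2 = 2
  MUL R5, R2  → R5 = 14 * 2 = 28
Final: R5 = 28

28


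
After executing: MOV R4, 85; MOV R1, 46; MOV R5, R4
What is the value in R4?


Register state trace:
  MOV R4, 85  → R4 = 85
  MOV R1, 46  → R1 = 46
  MOV R5, R4  → R5 = 85
Final: R4 = 85

85


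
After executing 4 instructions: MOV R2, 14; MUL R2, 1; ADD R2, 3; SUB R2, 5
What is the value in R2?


Register state trace:
  MOV R2, 14  → R2 = 14
  MUL R2, 1  → R2 = 14 * 1 = 14
  ADD R2, 3  → R2 = 14 + 3 = 17
  SUB R2, 5  → R2 = 17 - 5 = 12
Final: R2 = 12

12


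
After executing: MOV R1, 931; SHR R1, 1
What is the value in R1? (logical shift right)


Register state trace:
  MOV R1, 931  → R1 = 931
  SHR R1, 1  → R1 = 931 >> 1 = 931 // 2^1 = 465
Final: R1 = 465

465


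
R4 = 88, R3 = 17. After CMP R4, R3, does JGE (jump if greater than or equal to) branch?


Trace:
  R4 = 88, R3 = 17
  CMP R4, R3  → compares 88 vs 17
  JGE checks: is 88 greater than or equal to 17?
  88 > 17, so condition is true
Branch taken: Yes

Yes


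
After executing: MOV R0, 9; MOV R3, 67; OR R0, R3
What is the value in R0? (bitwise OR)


Register state trace:
  MOV R0, 9  → R0 = 9 (0b00001001)
  MOV R3, 67  → R3 = 67 (0b01000011)
  OR R0, R3   → R0 = 9 OR 67 = 75 (0b01001011)
Final: R0 = 75

75


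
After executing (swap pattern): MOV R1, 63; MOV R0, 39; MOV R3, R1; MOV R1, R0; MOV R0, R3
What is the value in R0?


Register state trace (swap pattern):
  MOV R1, 63  → R1 = 63
  MOV R0, 39  → R0 = 39
  MOV R3, R1  → R3 = 63  (save R1)
  MOV R1, R0  → R1 = 39  (R1 gets R0's value)
  MOV R0, R3  → R0 = 63  (R0 gets saved value)
Final: R0 = 63

63


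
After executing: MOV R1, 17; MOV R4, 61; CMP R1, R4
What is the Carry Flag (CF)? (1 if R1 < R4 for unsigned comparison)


Register state trace:
  MOV R1, 17  → R1 = 17
  MOV R4, 61  → R4 = 61
  CMP R1, R4  → unsigned 17 - 61: borrow occurs
  17 < 61, so CF = 1
CF = 1

1


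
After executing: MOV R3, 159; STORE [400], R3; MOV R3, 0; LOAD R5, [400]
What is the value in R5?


Register and memory trace:
  MOV R3, 159  → R3 = 159
  STORE [400], R3  → mem[400] = 159
  MOV R3, 0  → R3 = 0
  LOAD R5, [400]  → R5 = mem[400] = 159
Final: R5 = 159

159


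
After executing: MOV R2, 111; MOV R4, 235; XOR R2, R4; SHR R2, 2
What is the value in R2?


Register state trace:
  MOV R2, 111  → R2 = 111 (0b01101111)
  MOV R4, 235  → R4 = 235 (0b11101011)
  XOR R2, R4  → R2 = 111 XOR 235 = 132 (0b10000100)
  SHR R2, 2  → R2 = 132 >> 2 = 33
Final: R2 = 33

33


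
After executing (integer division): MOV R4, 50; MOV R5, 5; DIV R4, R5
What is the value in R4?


Register state trace:
  MOV R4, 50  → R4 = 50
  MOV R5, 5  → R5 = 5
  DIV R4, R5  → R4 = 50 // 5 = 10
Final: R4 = 10

10


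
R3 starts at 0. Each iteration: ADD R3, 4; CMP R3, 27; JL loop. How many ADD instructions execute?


Loop trace (R3 starts at 0, target 27, step 4):
  ADD #1: R3 = 0 + 4 = 4  → 4 < 27, loop
  ADD #2: R3 = 4 + 4 = 8  → 8 < 27, loop
  ADD #3: R3 = 8 + 4 = 12  → 12 < 27, loop
  ADD #4: R3 = 12 + 4 = 16  → 16 < 27, loop
  ADD #5: R3 = 16 + 4 = 20  → 20 < 27, loop
  ADD #6: R3 = 20 + 4 = 24  → 24 < 27, loop
  ADD #7: R3 = 24 + 4 = 28  → 28 >= 27, exit
Total ADD instructions: 7

7


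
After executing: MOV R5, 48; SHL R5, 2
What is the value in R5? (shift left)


Register state trace:
  MOV R5, 48  → R5 = 48
  SHL R5, 2  → R5 = 48 << 2 = 48 * 2^2 = 192
Final: R5 = 192

192


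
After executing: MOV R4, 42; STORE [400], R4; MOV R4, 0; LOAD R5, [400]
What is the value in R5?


Register and memory trace:
  MOV R4, 42  → R4 = 42
  STORE [400], R4  → mem[400] = 42
  MOV R4, 0  → R4 = 0
  LOAD R5, [400]  → R5 = mem[400] = 42
Final: R5 = 42

42


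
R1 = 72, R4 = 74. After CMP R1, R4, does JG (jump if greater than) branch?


Trace:
  R1 = 72, R4 = 74
  CMP R1, R4  → compares 72 vs 74
  JG checks: is 72 greater than 74?
  72 < 74, so condition is false
Branch taken: No

No


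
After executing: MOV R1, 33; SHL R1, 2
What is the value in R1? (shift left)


Register state trace:
  MOV R1, 33  → R1 = 33
  SHL R1, 2  → R1 = 33 << 2 = 33 * 2^2 = 132
Final: R1 = 132

132


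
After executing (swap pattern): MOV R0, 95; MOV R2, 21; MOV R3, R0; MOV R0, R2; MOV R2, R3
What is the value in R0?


Register state trace (swap pattern):
  MOV R0, 95  → R0 = 95
  MOV R2, 21  → R2 = 21
  MOV R3, R0  → R3 = 95  (save R0)
  MOV R0, R2  → R0 = 21  (R0 gets R2's value)
  MOV R2, R3  → R2 = 95  (R2 gets saved value)
Final: R0 = 21

21


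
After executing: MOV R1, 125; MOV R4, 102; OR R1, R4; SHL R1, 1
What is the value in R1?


Register state trace:
  MOV R1, 125  → R1 = 125 (0b01111101)
  MOV R4, 102  → R4 = 102 (0b01100110)
  OR R1, R4  → R1 = 125 OR 102 = 127 (0b01111111)
  SHL R1, 1  → R1 = 127 << 1 = 254
Final: R1 = 254

254


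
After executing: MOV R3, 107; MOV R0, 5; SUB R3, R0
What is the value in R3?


Register state trace:
  MOV R3, 107  → R3 = 107
  MOV R0, 5  → R0 = 5
  SUB R3, R0  → R3 = 107 - 5 = 102
Final: R3 = 102

102


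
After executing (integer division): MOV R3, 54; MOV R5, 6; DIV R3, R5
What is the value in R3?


Register state trace:
  MOV R3, 54  → R3 = 54
  MOV R5, 6  → R5 = 6
  DIV R3, R5  → R3 = 54 // 6 = 9
Final: R3 = 9

9


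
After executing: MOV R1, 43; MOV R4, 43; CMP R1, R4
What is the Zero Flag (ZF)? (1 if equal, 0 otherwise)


Register state trace:
  MOV R1, 43  → R1 = 43
  MOV R4, 43  → R4 = 43
  CMP R1, R4  → computes 43 - 43 = 0
  Result is zero, so values are equal
ZF = 1

1
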